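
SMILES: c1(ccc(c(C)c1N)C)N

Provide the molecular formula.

C8H12N2

Heavy atoms from the SMILES: 8 C, 2 N.
Implicit hydrogens by atom environment:
  4 × C (aromatic): no H
  2 × C: 3 H each → 6
  2 × C (aromatic): 1 H each → 2
  2 × N: 2 H each → 4
  Total hydrogens = 12.
Molecular formula: C8H12N2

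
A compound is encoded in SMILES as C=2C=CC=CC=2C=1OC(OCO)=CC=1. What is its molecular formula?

C11H10O3

Heavy atoms from the SMILES: 11 C, 3 O.
Implicit hydrogens by atom environment:
  7 × C (aromatic): 1 H each → 7
  3 × C (aromatic): no H
  1 × C: 2 H
  1 × O: 1 H
  1 × O (aromatic): no H
  1 × O: no H
  Total hydrogens = 10.
Molecular formula: C11H10O3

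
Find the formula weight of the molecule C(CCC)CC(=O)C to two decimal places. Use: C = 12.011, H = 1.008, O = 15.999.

114.19

Molecular formula: C7H14O.
M = 7×12.011 + 14×1.008 + 1×15.999 = 114.19 g/mol.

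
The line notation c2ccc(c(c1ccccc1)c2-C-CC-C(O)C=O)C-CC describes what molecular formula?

C20H24O2

Heavy atoms from the SMILES: 20 C, 2 O.
Implicit hydrogens by atom environment:
  8 × C (aromatic): 1 H each → 8
  5 × C: 2 H each → 10
  4 × C (aromatic): no H
  2 × C: 1 H each → 2
  1 × C: 3 H
  1 × O: 1 H
  1 × O: no H
  Total hydrogens = 24.
Molecular formula: C20H24O2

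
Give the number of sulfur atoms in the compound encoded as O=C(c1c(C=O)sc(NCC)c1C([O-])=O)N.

1

The symbol for sulfur appears 1 time in the SMILES.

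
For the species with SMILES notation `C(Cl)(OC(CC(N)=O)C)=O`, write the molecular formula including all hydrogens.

Heavy atoms from the SMILES: 5 C, 1 Cl, 1 N, 3 O.
Implicit hydrogens by atom environment:
  3 × O: no H
  2 × C: no H
  1 × C: 3 H
  1 × C: 2 H
  1 × C: 1 H
  1 × Cl: no H
  1 × N: 2 H
  Total hydrogens = 8.
Molecular formula: C5H8ClNO3

C5H8ClNO3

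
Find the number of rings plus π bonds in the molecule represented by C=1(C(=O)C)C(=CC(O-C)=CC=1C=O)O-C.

Molecular formula from the SMILES: C11H12O4.
DoU = (2C + 2 + N − H − X)/2 = (2·11 + 2 + 0 − 12 − 0)/2 = 12/2 = 6.
(Structurally: 1 ring(s) + 5 π bond(s) = 6.)

6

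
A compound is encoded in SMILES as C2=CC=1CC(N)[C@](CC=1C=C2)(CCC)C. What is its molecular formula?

C14H21N

Heavy atoms from the SMILES: 14 C, 1 N.
Implicit hydrogens by atom environment:
  4 × C: 2 H each → 8
  4 × C (aromatic): 1 H each → 4
  2 × C: 3 H each → 6
  2 × C (aromatic): no H
  1 × C: 1 H
  1 × C: no H
  1 × N: 2 H
  Total hydrogens = 21.
Molecular formula: C14H21N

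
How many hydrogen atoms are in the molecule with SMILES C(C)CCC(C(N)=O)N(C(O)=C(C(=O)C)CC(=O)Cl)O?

Hydrogens are implicit in SMILES; fill each atom to its normal valence:
  5 × C: no H
  4 × C: 2 H each → 8
  3 × O: no H
  2 × C: 3 H each → 6
  2 × O: 1 H each → 2
  1 × C: 1 H
  1 × Cl: no H
  1 × N: 2 H
  1 × N: no H
  Total hydrogens = 19.

19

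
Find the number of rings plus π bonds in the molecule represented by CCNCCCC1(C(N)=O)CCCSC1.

Molecular formula from the SMILES: C11H22N2OS.
DoU = (2C + 2 + N − H − X)/2 = (2·11 + 2 + 2 − 22 − 0)/2 = 4/2 = 2.
(Structurally: 1 ring(s) + 1 π bond(s) = 2.)

2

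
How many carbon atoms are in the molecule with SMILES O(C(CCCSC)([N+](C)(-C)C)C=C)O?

The symbol for carbon appears 10 times in the SMILES.

10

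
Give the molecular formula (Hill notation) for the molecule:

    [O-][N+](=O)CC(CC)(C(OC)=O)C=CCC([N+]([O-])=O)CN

Heavy atoms from the SMILES: 11 C, 3 N, 6 O.
Implicit hydrogens by atom environment:
  4 × C: 2 H each → 8
  4 × O: no H
  3 × C: 1 H each → 3
  2 × C: 3 H each → 6
  2 × C: no H
  2 × N (charge +1): no H
  2 × O (charge -1): no H
  1 × N: 2 H
  Total hydrogens = 19.
Molecular formula: C11H19N3O6

C11H19N3O6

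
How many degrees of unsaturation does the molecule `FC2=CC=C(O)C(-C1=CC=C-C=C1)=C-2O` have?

Molecular formula from the SMILES: C12H9FO2.
DoU = (2C + 2 + N − H − X)/2 = (2·12 + 2 + 0 − 9 − 1)/2 = 16/2 = 8.
(Structurally: 2 ring(s) + 6 π bond(s) = 8.)

8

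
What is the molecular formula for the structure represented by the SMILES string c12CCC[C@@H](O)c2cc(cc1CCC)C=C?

C15H20O

Heavy atoms from the SMILES: 15 C, 1 O.
Implicit hydrogens by atom environment:
  6 × C: 2 H each → 12
  4 × C (aromatic): no H
  2 × C (aromatic): 1 H each → 2
  2 × C: 1 H each → 2
  1 × C: 3 H
  1 × O: 1 H
  Total hydrogens = 20.
Molecular formula: C15H20O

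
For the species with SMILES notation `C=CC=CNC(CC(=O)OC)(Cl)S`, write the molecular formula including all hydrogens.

Heavy atoms from the SMILES: 8 C, 1 Cl, 1 N, 2 O, 1 S.
Implicit hydrogens by atom environment:
  3 × C: 1 H each → 3
  2 × C: 2 H each → 4
  2 × C: no H
  2 × O: no H
  1 × C: 3 H
  1 × Cl: no H
  1 × N: 1 H
  1 × S: 1 H
  Total hydrogens = 12.
Molecular formula: C8H12ClNO2S

C8H12ClNO2S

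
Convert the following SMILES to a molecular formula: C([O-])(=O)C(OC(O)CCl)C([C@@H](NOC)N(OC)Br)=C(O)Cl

C9H14BrCl2N2O7-

Heavy atoms from the SMILES: 1 Br, 9 C, 2 Cl, 2 N, 7 O.
Implicit hydrogens by atom environment:
  4 × O: no H
  3 × C: 1 H each → 3
  3 × C: no H
  2 × C: 3 H each → 6
  2 × Cl: no H
  2 × O: 1 H each → 2
  1 × Br: no H
  1 × C: 2 H
  1 × N: 1 H
  1 × N: no H
  1 × O (charge -1): no H
  Total hydrogens = 14.
Net charge -1.
Molecular formula: C9H14BrCl2N2O7-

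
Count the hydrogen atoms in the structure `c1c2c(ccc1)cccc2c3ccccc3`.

12

Hydrogens are implicit in SMILES; fill each atom to its normal valence:
  12 × C (aromatic): 1 H each → 12
  4 × C (aromatic): no H
  Total hydrogens = 12.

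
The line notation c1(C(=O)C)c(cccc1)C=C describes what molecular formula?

C10H10O

Heavy atoms from the SMILES: 10 C, 1 O.
Implicit hydrogens by atom environment:
  4 × C (aromatic): 1 H each → 4
  2 × C (aromatic): no H
  1 × C: 3 H
  1 × C: 2 H
  1 × C: 1 H
  1 × C: no H
  1 × O: no H
  Total hydrogens = 10.
Molecular formula: C10H10O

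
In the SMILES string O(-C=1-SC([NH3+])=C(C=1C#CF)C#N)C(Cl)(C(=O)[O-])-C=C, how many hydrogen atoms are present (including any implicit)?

Hydrogens are implicit in SMILES; fill each atom to its normal valence:
  5 × C: no H
  4 × C (aromatic): no H
  2 × O: no H
  1 × C: 2 H
  1 × C: 1 H
  1 × Cl: no H
  1 × F: no H
  1 × N (charge +1): 3 H
  1 × N: no H
  1 × O (charge -1): no H
  1 × S (aromatic): no H
  Total hydrogens = 6.

6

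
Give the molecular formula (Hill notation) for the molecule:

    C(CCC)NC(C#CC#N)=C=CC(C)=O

C12H14N2O

Heavy atoms from the SMILES: 12 C, 2 N, 1 O.
Implicit hydrogens by atom environment:
  6 × C: no H
  3 × C: 2 H each → 6
  2 × C: 3 H each → 6
  1 × C: 1 H
  1 × N: 1 H
  1 × N: no H
  1 × O: no H
  Total hydrogens = 14.
Molecular formula: C12H14N2O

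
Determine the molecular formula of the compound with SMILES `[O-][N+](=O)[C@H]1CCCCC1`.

C6H11NO2

Heavy atoms from the SMILES: 6 C, 1 N, 2 O.
Implicit hydrogens by atom environment:
  5 × C: 2 H each → 10
  1 × C: 1 H
  1 × N (charge +1): no H
  1 × O: no H
  1 × O (charge -1): no H
  Total hydrogens = 11.
Molecular formula: C6H11NO2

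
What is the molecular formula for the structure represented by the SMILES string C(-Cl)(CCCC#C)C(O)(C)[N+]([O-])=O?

C8H12ClNO3

Heavy atoms from the SMILES: 8 C, 1 Cl, 1 N, 3 O.
Implicit hydrogens by atom environment:
  3 × C: 2 H each → 6
  2 × C: 1 H each → 2
  2 × C: no H
  1 × C: 3 H
  1 × Cl: no H
  1 × N (charge +1): no H
  1 × O: 1 H
  1 × O: no H
  1 × O (charge -1): no H
  Total hydrogens = 12.
Molecular formula: C8H12ClNO3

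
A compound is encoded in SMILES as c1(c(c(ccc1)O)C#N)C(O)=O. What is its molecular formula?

C8H5NO3

Heavy atoms from the SMILES: 8 C, 1 N, 3 O.
Implicit hydrogens by atom environment:
  3 × C (aromatic): 1 H each → 3
  3 × C (aromatic): no H
  2 × C: no H
  2 × O: 1 H each → 2
  1 × N: no H
  1 × O: no H
  Total hydrogens = 5.
Molecular formula: C8H5NO3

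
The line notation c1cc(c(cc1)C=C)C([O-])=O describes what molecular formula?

Heavy atoms from the SMILES: 9 C, 2 O.
Implicit hydrogens by atom environment:
  4 × C (aromatic): 1 H each → 4
  2 × C (aromatic): no H
  1 × C: 2 H
  1 × C: 1 H
  1 × C: no H
  1 × O: no H
  1 × O (charge -1): no H
  Total hydrogens = 7.
Net charge -1.
Molecular formula: C9H7O2-

C9H7O2-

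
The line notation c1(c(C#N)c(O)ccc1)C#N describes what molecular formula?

C8H4N2O

Heavy atoms from the SMILES: 8 C, 2 N, 1 O.
Implicit hydrogens by atom environment:
  3 × C (aromatic): 1 H each → 3
  3 × C (aromatic): no H
  2 × C: no H
  2 × N: no H
  1 × O: 1 H
  Total hydrogens = 4.
Molecular formula: C8H4N2O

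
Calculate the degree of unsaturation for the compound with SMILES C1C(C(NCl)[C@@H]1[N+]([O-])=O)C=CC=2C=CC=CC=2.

7

Molecular formula from the SMILES: C12H13ClN2O2.
DoU = (2C + 2 + N − H − X)/2 = (2·12 + 2 + 2 − 13 − 1)/2 = 14/2 = 7.
(Structurally: 2 ring(s) + 5 π bond(s) = 7.)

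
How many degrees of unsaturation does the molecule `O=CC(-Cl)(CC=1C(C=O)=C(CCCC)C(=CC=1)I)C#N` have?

8

Molecular formula from the SMILES: C15H15ClINO2.
DoU = (2C + 2 + N − H − X)/2 = (2·15 + 2 + 1 − 15 − 2)/2 = 16/2 = 8.
(Structurally: 1 ring(s) + 7 π bond(s) = 8.)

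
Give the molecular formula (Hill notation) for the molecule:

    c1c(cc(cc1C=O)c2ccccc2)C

Heavy atoms from the SMILES: 14 C, 1 O.
Implicit hydrogens by atom environment:
  8 × C (aromatic): 1 H each → 8
  4 × C (aromatic): no H
  1 × C: 3 H
  1 × C: 1 H
  1 × O: no H
  Total hydrogens = 12.
Molecular formula: C14H12O

C14H12O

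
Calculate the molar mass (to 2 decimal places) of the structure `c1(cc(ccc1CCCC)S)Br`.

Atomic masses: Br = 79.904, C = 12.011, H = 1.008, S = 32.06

Molecular formula: C10H13BrS.
M = 1×79.904 + 10×12.011 + 13×1.008 + 1×32.06 = 245.18 g/mol.

245.18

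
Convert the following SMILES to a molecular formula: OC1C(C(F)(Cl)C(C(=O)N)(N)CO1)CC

Heavy atoms from the SMILES: 8 C, 1 Cl, 1 F, 2 N, 3 O.
Implicit hydrogens by atom environment:
  3 × C: no H
  2 × C: 2 H each → 4
  2 × C: 1 H each → 2
  2 × N: 2 H each → 4
  2 × O: no H
  1 × C: 3 H
  1 × Cl: no H
  1 × F: no H
  1 × O: 1 H
  Total hydrogens = 14.
Molecular formula: C8H14ClFN2O3

C8H14ClFN2O3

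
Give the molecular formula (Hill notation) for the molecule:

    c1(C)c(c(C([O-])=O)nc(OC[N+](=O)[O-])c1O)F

C8H6FN2O6-

Heavy atoms from the SMILES: 8 C, 1 F, 2 N, 6 O.
Implicit hydrogens by atom environment:
  5 × C (aromatic): no H
  3 × O: no H
  2 × O (charge -1): no H
  1 × C: 3 H
  1 × C: 2 H
  1 × C: no H
  1 × F: no H
  1 × N (aromatic): no H
  1 × N (charge +1): no H
  1 × O: 1 H
  Total hydrogens = 6.
Net charge -1.
Molecular formula: C8H6FN2O6-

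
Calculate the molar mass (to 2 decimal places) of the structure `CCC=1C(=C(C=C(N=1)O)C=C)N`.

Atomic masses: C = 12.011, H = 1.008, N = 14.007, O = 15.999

Molecular formula: C9H12N2O.
M = 9×12.011 + 12×1.008 + 2×14.007 + 1×15.999 = 164.21 g/mol.

164.21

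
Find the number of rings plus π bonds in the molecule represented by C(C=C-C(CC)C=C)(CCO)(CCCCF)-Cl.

2

Molecular formula from the SMILES: C14H24ClFO.
DoU = (2C + 2 + N − H − X)/2 = (2·14 + 2 + 0 − 24 − 2)/2 = 4/2 = 2.
(Structurally: 0 ring(s) + 2 π bond(s) = 2.)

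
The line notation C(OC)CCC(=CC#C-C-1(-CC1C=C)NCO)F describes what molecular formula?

Heavy atoms from the SMILES: 14 C, 1 F, 1 N, 2 O.
Implicit hydrogens by atom environment:
  6 × C: 2 H each → 12
  4 × C: no H
  3 × C: 1 H each → 3
  1 × C: 3 H
  1 × F: no H
  1 × N: 1 H
  1 × O: 1 H
  1 × O: no H
  Total hydrogens = 20.
Molecular formula: C14H20FNO2

C14H20FNO2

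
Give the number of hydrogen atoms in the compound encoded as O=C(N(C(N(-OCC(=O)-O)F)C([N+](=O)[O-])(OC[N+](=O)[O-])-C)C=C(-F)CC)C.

18

Hydrogens are implicit in SMILES; fill each atom to its normal valence:
  6 × O: no H
  4 × C: no H
  3 × C: 3 H each → 9
  3 × C: 2 H each → 6
  2 × C: 1 H each → 2
  2 × F: no H
  2 × N: no H
  2 × N (charge +1): no H
  2 × O (charge -1): no H
  1 × O: 1 H
  Total hydrogens = 18.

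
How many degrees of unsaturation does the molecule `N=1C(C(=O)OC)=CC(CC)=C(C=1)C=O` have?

6

Molecular formula from the SMILES: C10H11NO3.
DoU = (2C + 2 + N − H − X)/2 = (2·10 + 2 + 1 − 11 − 0)/2 = 12/2 = 6.
(Structurally: 1 ring(s) + 5 π bond(s) = 6.)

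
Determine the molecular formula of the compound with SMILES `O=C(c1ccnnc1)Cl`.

C5H3ClN2O

Heavy atoms from the SMILES: 5 C, 1 Cl, 2 N, 1 O.
Implicit hydrogens by atom environment:
  3 × C (aromatic): 1 H each → 3
  2 × N (aromatic): no H
  1 × C (aromatic): no H
  1 × C: no H
  1 × Cl: no H
  1 × O: no H
  Total hydrogens = 3.
Molecular formula: C5H3ClN2O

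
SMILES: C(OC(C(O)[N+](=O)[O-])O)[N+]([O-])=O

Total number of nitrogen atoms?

2

The symbol for nitrogen appears 2 times in the SMILES.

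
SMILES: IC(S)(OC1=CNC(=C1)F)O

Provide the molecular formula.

Heavy atoms from the SMILES: 5 C, 1 F, 1 I, 1 N, 2 O, 1 S.
Implicit hydrogens by atom environment:
  2 × C (aromatic): 1 H each → 2
  2 × C (aromatic): no H
  1 × C: no H
  1 × F: no H
  1 × I: no H
  1 × N (aromatic): 1 H
  1 × O: 1 H
  1 × O: no H
  1 × S: 1 H
  Total hydrogens = 5.
Molecular formula: C5H5FINO2S

C5H5FINO2S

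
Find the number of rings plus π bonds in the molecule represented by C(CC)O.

0

Molecular formula from the SMILES: C3H8O.
DoU = (2C + 2 + N − H − X)/2 = (2·3 + 2 + 0 − 8 − 0)/2 = 0/2 = 0.
(Structurally: 0 ring(s) + 0 π bond(s) = 0.)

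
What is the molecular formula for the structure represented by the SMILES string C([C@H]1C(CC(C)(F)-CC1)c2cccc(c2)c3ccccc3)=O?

C20H21FO

Heavy atoms from the SMILES: 20 C, 1 F, 1 O.
Implicit hydrogens by atom environment:
  9 × C (aromatic): 1 H each → 9
  3 × C: 2 H each → 6
  3 × C: 1 H each → 3
  3 × C (aromatic): no H
  1 × C: 3 H
  1 × C: no H
  1 × F: no H
  1 × O: no H
  Total hydrogens = 21.
Molecular formula: C20H21FO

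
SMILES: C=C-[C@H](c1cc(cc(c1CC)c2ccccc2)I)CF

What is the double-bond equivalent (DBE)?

Molecular formula from the SMILES: C18H18FI.
DoU = (2C + 2 + N − H − X)/2 = (2·18 + 2 + 0 − 18 − 2)/2 = 18/2 = 9.
(Structurally: 2 ring(s) + 7 π bond(s) = 9.)

9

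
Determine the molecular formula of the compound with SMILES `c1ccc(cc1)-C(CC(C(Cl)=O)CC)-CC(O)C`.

C15H21ClO2

Heavy atoms from the SMILES: 15 C, 1 Cl, 2 O.
Implicit hydrogens by atom environment:
  5 × C (aromatic): 1 H each → 5
  3 × C: 2 H each → 6
  3 × C: 1 H each → 3
  2 × C: 3 H each → 6
  1 × C (aromatic): no H
  1 × C: no H
  1 × Cl: no H
  1 × O: 1 H
  1 × O: no H
  Total hydrogens = 21.
Molecular formula: C15H21ClO2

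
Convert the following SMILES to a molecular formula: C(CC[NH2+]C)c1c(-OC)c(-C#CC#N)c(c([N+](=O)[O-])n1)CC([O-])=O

C15H16N4O5

Heavy atoms from the SMILES: 15 C, 4 N, 5 O.
Implicit hydrogens by atom environment:
  5 × C (aromatic): no H
  4 × C: 2 H each → 8
  4 × C: no H
  3 × O: no H
  2 × C: 3 H each → 6
  2 × O (charge -1): no H
  1 × N (charge +1): 2 H
  1 × N (aromatic): no H
  1 × N (charge +1): no H
  1 × N: no H
  Total hydrogens = 16.
Molecular formula: C15H16N4O5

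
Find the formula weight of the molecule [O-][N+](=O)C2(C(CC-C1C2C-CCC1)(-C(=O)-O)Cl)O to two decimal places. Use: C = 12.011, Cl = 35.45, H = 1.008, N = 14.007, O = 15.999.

277.70

Molecular formula: C11H16ClNO5.
M = 11×12.011 + 1×35.45 + 16×1.008 + 1×14.007 + 5×15.999 = 277.70 g/mol.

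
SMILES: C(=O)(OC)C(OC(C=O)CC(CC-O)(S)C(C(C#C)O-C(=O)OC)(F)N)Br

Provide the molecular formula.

Heavy atoms from the SMILES: 1 Br, 15 C, 1 F, 1 N, 8 O, 1 S.
Implicit hydrogens by atom environment:
  7 × O: no H
  5 × C: 1 H each → 5
  5 × C: no H
  3 × C: 2 H each → 6
  2 × C: 3 H each → 6
  1 × Br: no H
  1 × F: no H
  1 × N: 2 H
  1 × O: 1 H
  1 × S: 1 H
  Total hydrogens = 21.
Molecular formula: C15H21BrFNO8S

C15H21BrFNO8S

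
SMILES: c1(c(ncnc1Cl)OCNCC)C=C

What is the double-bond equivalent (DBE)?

Molecular formula from the SMILES: C9H12ClN3O.
DoU = (2C + 2 + N − H − X)/2 = (2·9 + 2 + 3 − 12 − 1)/2 = 10/2 = 5.
(Structurally: 1 ring(s) + 4 π bond(s) = 5.)

5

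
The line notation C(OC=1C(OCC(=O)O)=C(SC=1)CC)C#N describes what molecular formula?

C10H11NO4S

Heavy atoms from the SMILES: 10 C, 1 N, 4 O, 1 S.
Implicit hydrogens by atom environment:
  3 × C: 2 H each → 6
  3 × C (aromatic): no H
  3 × O: no H
  2 × C: no H
  1 × C: 3 H
  1 × C (aromatic): 1 H
  1 × N: no H
  1 × O: 1 H
  1 × S (aromatic): no H
  Total hydrogens = 11.
Molecular formula: C10H11NO4S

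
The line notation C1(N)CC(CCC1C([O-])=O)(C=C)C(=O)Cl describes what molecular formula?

C10H13ClNO3-

Heavy atoms from the SMILES: 10 C, 1 Cl, 1 N, 3 O.
Implicit hydrogens by atom environment:
  4 × C: 2 H each → 8
  3 × C: 1 H each → 3
  3 × C: no H
  2 × O: no H
  1 × Cl: no H
  1 × N: 2 H
  1 × O (charge -1): no H
  Total hydrogens = 13.
Net charge -1.
Molecular formula: C10H13ClNO3-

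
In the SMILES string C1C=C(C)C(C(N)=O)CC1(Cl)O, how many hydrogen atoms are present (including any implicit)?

12

Hydrogens are implicit in SMILES; fill each atom to its normal valence:
  3 × C: no H
  2 × C: 2 H each → 4
  2 × C: 1 H each → 2
  1 × C: 3 H
  1 × Cl: no H
  1 × N: 2 H
  1 × O: 1 H
  1 × O: no H
  Total hydrogens = 12.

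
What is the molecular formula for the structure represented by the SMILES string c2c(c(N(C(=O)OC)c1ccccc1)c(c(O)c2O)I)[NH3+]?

Heavy atoms from the SMILES: 14 C, 1 I, 2 N, 4 O.
Implicit hydrogens by atom environment:
  6 × C (aromatic): 1 H each → 6
  6 × C (aromatic): no H
  2 × O: 1 H each → 2
  2 × O: no H
  1 × C: 3 H
  1 × C: no H
  1 × I: no H
  1 × N (charge +1): 3 H
  1 × N: no H
  Total hydrogens = 14.
Net charge +1.
Molecular formula: C14H14IN2O4+

C14H14IN2O4+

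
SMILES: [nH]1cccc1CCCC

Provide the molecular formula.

Heavy atoms from the SMILES: 8 C, 1 N.
Implicit hydrogens by atom environment:
  3 × C: 2 H each → 6
  3 × C (aromatic): 1 H each → 3
  1 × C: 3 H
  1 × C (aromatic): no H
  1 × N (aromatic): 1 H
  Total hydrogens = 13.
Molecular formula: C8H13N

C8H13N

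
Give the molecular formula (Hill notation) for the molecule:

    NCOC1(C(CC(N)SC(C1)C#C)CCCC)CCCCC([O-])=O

Heavy atoms from the SMILES: 18 C, 2 N, 3 O, 1 S.
Implicit hydrogens by atom environment:
  10 × C: 2 H each → 20
  4 × C: 1 H each → 4
  3 × C: no H
  2 × N: 2 H each → 4
  2 × O: no H
  1 × C: 3 H
  1 × O (charge -1): no H
  1 × S: no H
  Total hydrogens = 31.
Net charge -1.
Molecular formula: C18H31N2O3S-

C18H31N2O3S-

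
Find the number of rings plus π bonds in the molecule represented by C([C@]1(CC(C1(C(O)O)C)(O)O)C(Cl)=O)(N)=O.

3

Molecular formula from the SMILES: C8H12ClNO6.
DoU = (2C + 2 + N − H − X)/2 = (2·8 + 2 + 1 − 12 − 1)/2 = 6/2 = 3.
(Structurally: 1 ring(s) + 2 π bond(s) = 3.)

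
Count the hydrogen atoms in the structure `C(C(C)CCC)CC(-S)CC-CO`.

Hydrogens are implicit in SMILES; fill each atom to its normal valence:
  7 × C: 2 H each → 14
  2 × C: 3 H each → 6
  2 × C: 1 H each → 2
  1 × O: 1 H
  1 × S: 1 H
  Total hydrogens = 24.

24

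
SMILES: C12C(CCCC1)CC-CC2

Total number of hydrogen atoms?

18

Hydrogens are implicit in SMILES; fill each atom to its normal valence:
  8 × C: 2 H each → 16
  2 × C: 1 H each → 2
  Total hydrogens = 18.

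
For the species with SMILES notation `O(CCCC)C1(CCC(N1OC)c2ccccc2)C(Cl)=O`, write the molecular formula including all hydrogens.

Heavy atoms from the SMILES: 16 C, 1 Cl, 1 N, 3 O.
Implicit hydrogens by atom environment:
  5 × C: 2 H each → 10
  5 × C (aromatic): 1 H each → 5
  3 × O: no H
  2 × C: 3 H each → 6
  2 × C: no H
  1 × C: 1 H
  1 × C (aromatic): no H
  1 × Cl: no H
  1 × N: no H
  Total hydrogens = 22.
Molecular formula: C16H22ClNO3

C16H22ClNO3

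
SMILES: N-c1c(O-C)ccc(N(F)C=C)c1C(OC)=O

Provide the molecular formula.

C11H13FN2O3

Heavy atoms from the SMILES: 11 C, 1 F, 2 N, 3 O.
Implicit hydrogens by atom environment:
  4 × C (aromatic): no H
  3 × O: no H
  2 × C: 3 H each → 6
  2 × C (aromatic): 1 H each → 2
  1 × C: 2 H
  1 × C: 1 H
  1 × C: no H
  1 × F: no H
  1 × N: 2 H
  1 × N: no H
  Total hydrogens = 13.
Molecular formula: C11H13FN2O3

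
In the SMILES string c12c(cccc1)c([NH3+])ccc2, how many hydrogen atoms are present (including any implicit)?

10

Hydrogens are implicit in SMILES; fill each atom to its normal valence:
  7 × C (aromatic): 1 H each → 7
  3 × C (aromatic): no H
  1 × N (charge +1): 3 H
  Total hydrogens = 10.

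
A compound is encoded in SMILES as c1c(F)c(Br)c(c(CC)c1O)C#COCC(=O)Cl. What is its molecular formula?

Heavy atoms from the SMILES: 1 Br, 12 C, 1 Cl, 1 F, 3 O.
Implicit hydrogens by atom environment:
  5 × C (aromatic): no H
  3 × C: no H
  2 × C: 2 H each → 4
  2 × O: no H
  1 × Br: no H
  1 × C: 3 H
  1 × C (aromatic): 1 H
  1 × Cl: no H
  1 × F: no H
  1 × O: 1 H
  Total hydrogens = 9.
Molecular formula: C12H9BrClFO3

C12H9BrClFO3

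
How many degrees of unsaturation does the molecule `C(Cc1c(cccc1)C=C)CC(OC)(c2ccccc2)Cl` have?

9

Molecular formula from the SMILES: C19H21ClO.
DoU = (2C + 2 + N − H − X)/2 = (2·19 + 2 + 0 − 21 − 1)/2 = 18/2 = 9.
(Structurally: 2 ring(s) + 7 π bond(s) = 9.)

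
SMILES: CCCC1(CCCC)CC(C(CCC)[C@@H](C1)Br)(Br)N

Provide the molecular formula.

C16H31Br2N

Heavy atoms from the SMILES: 2 Br, 16 C, 1 N.
Implicit hydrogens by atom environment:
  9 × C: 2 H each → 18
  3 × C: 3 H each → 9
  2 × Br: no H
  2 × C: 1 H each → 2
  2 × C: no H
  1 × N: 2 H
  Total hydrogens = 31.
Molecular formula: C16H31Br2N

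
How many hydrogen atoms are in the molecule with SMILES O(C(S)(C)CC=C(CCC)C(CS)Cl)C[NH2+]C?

25

Hydrogens are implicit in SMILES; fill each atom to its normal valence:
  5 × C: 2 H each → 10
  3 × C: 3 H each → 9
  2 × C: 1 H each → 2
  2 × C: no H
  2 × S: 1 H each → 2
  1 × Cl: no H
  1 × N (charge +1): 2 H
  1 × O: no H
  Total hydrogens = 25.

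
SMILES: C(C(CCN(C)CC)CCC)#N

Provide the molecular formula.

Heavy atoms from the SMILES: 10 C, 2 N.
Implicit hydrogens by atom environment:
  5 × C: 2 H each → 10
  3 × C: 3 H each → 9
  2 × N: no H
  1 × C: 1 H
  1 × C: no H
  Total hydrogens = 20.
Molecular formula: C10H20N2

C10H20N2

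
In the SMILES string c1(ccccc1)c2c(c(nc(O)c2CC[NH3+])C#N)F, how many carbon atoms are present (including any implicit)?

The symbol for carbon appears 14 times in the SMILES. Lowercase c denotes aromatic carbon and counts toward C.

14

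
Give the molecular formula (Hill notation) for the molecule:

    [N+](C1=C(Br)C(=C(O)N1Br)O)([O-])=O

C4H2Br2N2O4

Heavy atoms from the SMILES: 2 Br, 4 C, 2 N, 4 O.
Implicit hydrogens by atom environment:
  4 × C (aromatic): no H
  2 × Br: no H
  2 × O: 1 H each → 2
  1 × N (aromatic): no H
  1 × N (charge +1): no H
  1 × O: no H
  1 × O (charge -1): no H
  Total hydrogens = 2.
Molecular formula: C4H2Br2N2O4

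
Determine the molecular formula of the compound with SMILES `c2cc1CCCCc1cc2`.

C10H12

Heavy atoms from the SMILES: 10 C.
Implicit hydrogens by atom environment:
  4 × C: 2 H each → 8
  4 × C (aromatic): 1 H each → 4
  2 × C (aromatic): no H
  Total hydrogens = 12.
Molecular formula: C10H12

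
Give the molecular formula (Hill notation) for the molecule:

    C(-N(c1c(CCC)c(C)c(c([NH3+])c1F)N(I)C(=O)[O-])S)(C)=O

C13H17FIN3O3S

Heavy atoms from the SMILES: 13 C, 1 F, 1 I, 3 N, 3 O, 1 S.
Implicit hydrogens by atom environment:
  6 × C (aromatic): no H
  3 × C: 3 H each → 9
  2 × C: 2 H each → 4
  2 × C: no H
  2 × N: no H
  2 × O: no H
  1 × F: no H
  1 × I: no H
  1 × N (charge +1): 3 H
  1 × O (charge -1): no H
  1 × S: 1 H
  Total hydrogens = 17.
Molecular formula: C13H17FIN3O3S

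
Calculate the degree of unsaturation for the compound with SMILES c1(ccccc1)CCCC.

Molecular formula from the SMILES: C10H14.
DoU = (2C + 2 + N − H − X)/2 = (2·10 + 2 + 0 − 14 − 0)/2 = 8/2 = 4.
(Structurally: 1 ring(s) + 3 π bond(s) = 4.)

4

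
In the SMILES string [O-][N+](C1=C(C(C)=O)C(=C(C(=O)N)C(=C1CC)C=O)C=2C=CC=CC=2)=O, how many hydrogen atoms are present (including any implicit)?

Hydrogens are implicit in SMILES; fill each atom to its normal valence:
  7 × C (aromatic): no H
  5 × C (aromatic): 1 H each → 5
  4 × O: no H
  2 × C: 3 H each → 6
  2 × C: no H
  1 × C: 2 H
  1 × C: 1 H
  1 × N: 2 H
  1 × N (charge +1): no H
  1 × O (charge -1): no H
  Total hydrogens = 16.

16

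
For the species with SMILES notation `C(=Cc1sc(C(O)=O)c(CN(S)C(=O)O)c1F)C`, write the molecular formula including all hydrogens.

C10H10FNO4S2

Heavy atoms from the SMILES: 10 C, 1 F, 1 N, 4 O, 2 S.
Implicit hydrogens by atom environment:
  4 × C (aromatic): no H
  2 × C: 1 H each → 2
  2 × C: no H
  2 × O: 1 H each → 2
  2 × O: no H
  1 × C: 3 H
  1 × C: 2 H
  1 × F: no H
  1 × N: no H
  1 × S: 1 H
  1 × S (aromatic): no H
  Total hydrogens = 10.
Molecular formula: C10H10FNO4S2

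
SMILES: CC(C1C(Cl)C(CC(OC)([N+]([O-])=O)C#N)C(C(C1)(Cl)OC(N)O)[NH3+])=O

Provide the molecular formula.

Heavy atoms from the SMILES: 13 C, 2 Cl, 4 N, 6 O.
Implicit hydrogens by atom environment:
  5 × C: 1 H each → 5
  4 × C: no H
  4 × O: no H
  2 × C: 3 H each → 6
  2 × C: 2 H each → 4
  2 × Cl: no H
  1 × N (charge +1): 3 H
  1 × N: 2 H
  1 × N (charge +1): no H
  1 × N: no H
  1 × O: 1 H
  1 × O (charge -1): no H
  Total hydrogens = 21.
Net charge +1.
Molecular formula: C13H21Cl2N4O6+

C13H21Cl2N4O6+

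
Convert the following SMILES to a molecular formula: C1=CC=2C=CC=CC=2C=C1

Heavy atoms from the SMILES: 10 C.
Implicit hydrogens by atom environment:
  8 × C (aromatic): 1 H each → 8
  2 × C (aromatic): no H
  Total hydrogens = 8.
Molecular formula: C10H8

C10H8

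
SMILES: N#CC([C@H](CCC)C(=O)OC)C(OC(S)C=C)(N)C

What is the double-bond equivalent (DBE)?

4

Molecular formula from the SMILES: C13H22N2O3S.
DoU = (2C + 2 + N − H − X)/2 = (2·13 + 2 + 2 − 22 − 0)/2 = 8/2 = 4.
(Structurally: 0 ring(s) + 4 π bond(s) = 4.)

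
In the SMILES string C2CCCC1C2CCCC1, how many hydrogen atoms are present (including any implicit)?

18

Hydrogens are implicit in SMILES; fill each atom to its normal valence:
  8 × C: 2 H each → 16
  2 × C: 1 H each → 2
  Total hydrogens = 18.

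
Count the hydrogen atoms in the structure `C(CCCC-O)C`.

14

Hydrogens are implicit in SMILES; fill each atom to its normal valence:
  5 × C: 2 H each → 10
  1 × C: 3 H
  1 × O: 1 H
  Total hydrogens = 14.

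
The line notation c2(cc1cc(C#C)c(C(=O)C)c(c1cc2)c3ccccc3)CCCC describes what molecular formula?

C24H22O

Heavy atoms from the SMILES: 24 C, 1 O.
Implicit hydrogens by atom environment:
  9 × C (aromatic): 1 H each → 9
  7 × C (aromatic): no H
  3 × C: 2 H each → 6
  2 × C: 3 H each → 6
  2 × C: no H
  1 × C: 1 H
  1 × O: no H
  Total hydrogens = 22.
Molecular formula: C24H22O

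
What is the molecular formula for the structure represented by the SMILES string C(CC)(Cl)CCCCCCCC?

C11H23Cl

Heavy atoms from the SMILES: 11 C, 1 Cl.
Implicit hydrogens by atom environment:
  8 × C: 2 H each → 16
  2 × C: 3 H each → 6
  1 × C: 1 H
  1 × Cl: no H
  Total hydrogens = 23.
Molecular formula: C11H23Cl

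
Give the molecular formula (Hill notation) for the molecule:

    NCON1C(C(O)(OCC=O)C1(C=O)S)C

C8H14N2O5S

Heavy atoms from the SMILES: 8 C, 2 N, 5 O, 1 S.
Implicit hydrogens by atom environment:
  4 × O: no H
  3 × C: 1 H each → 3
  2 × C: 2 H each → 4
  2 × C: no H
  1 × C: 3 H
  1 × N: 2 H
  1 × N: no H
  1 × O: 1 H
  1 × S: 1 H
  Total hydrogens = 14.
Molecular formula: C8H14N2O5S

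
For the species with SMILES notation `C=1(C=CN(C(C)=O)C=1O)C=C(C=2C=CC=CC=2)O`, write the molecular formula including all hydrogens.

Heavy atoms from the SMILES: 14 C, 1 N, 3 O.
Implicit hydrogens by atom environment:
  7 × C (aromatic): 1 H each → 7
  3 × C (aromatic): no H
  2 × C: no H
  2 × O: 1 H each → 2
  1 × C: 3 H
  1 × C: 1 H
  1 × N (aromatic): no H
  1 × O: no H
  Total hydrogens = 13.
Molecular formula: C14H13NO3

C14H13NO3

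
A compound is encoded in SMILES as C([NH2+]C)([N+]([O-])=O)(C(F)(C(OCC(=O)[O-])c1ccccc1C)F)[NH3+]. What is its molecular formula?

C13H18F2N3O5+

Heavy atoms from the SMILES: 13 C, 2 F, 3 N, 5 O.
Implicit hydrogens by atom environment:
  4 × C (aromatic): 1 H each → 4
  3 × C: no H
  3 × O: no H
  2 × C: 3 H each → 6
  2 × C (aromatic): no H
  2 × F: no H
  2 × O (charge -1): no H
  1 × C: 2 H
  1 × C: 1 H
  1 × N (charge +1): 3 H
  1 × N (charge +1): 2 H
  1 × N (charge +1): no H
  Total hydrogens = 18.
Net charge +1.
Molecular formula: C13H18F2N3O5+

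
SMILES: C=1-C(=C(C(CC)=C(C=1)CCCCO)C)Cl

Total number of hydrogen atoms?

Hydrogens are implicit in SMILES; fill each atom to its normal valence:
  5 × C: 2 H each → 10
  4 × C (aromatic): no H
  2 × C: 3 H each → 6
  2 × C (aromatic): 1 H each → 2
  1 × Cl: no H
  1 × O: 1 H
  Total hydrogens = 19.

19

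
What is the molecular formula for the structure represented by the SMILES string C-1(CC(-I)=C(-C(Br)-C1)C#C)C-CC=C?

C12H14BrI

Heavy atoms from the SMILES: 1 Br, 12 C, 1 I.
Implicit hydrogens by atom environment:
  5 × C: 2 H each → 10
  4 × C: 1 H each → 4
  3 × C: no H
  1 × Br: no H
  1 × I: no H
  Total hydrogens = 14.
Molecular formula: C12H14BrI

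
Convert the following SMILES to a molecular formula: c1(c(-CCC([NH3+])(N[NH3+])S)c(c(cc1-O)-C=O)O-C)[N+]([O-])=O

Heavy atoms from the SMILES: 11 C, 4 N, 5 O, 1 S.
Implicit hydrogens by atom environment:
  5 × C (aromatic): no H
  3 × O: no H
  2 × C: 2 H each → 4
  2 × N (charge +1): 3 H each → 6
  1 × C: 3 H
  1 × C (aromatic): 1 H
  1 × C: 1 H
  1 × C: no H
  1 × N: 1 H
  1 × N (charge +1): no H
  1 × O: 1 H
  1 × O (charge -1): no H
  1 × S: 1 H
  Total hydrogens = 18.
Net charge +2.
Molecular formula: [C11H18N4O5S]2+

[C11H18N4O5S]2+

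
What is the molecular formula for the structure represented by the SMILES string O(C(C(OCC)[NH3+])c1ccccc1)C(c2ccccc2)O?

Heavy atoms from the SMILES: 17 C, 1 N, 3 O.
Implicit hydrogens by atom environment:
  10 × C (aromatic): 1 H each → 10
  3 × C: 1 H each → 3
  2 × C (aromatic): no H
  2 × O: no H
  1 × C: 3 H
  1 × C: 2 H
  1 × N (charge +1): 3 H
  1 × O: 1 H
  Total hydrogens = 22.
Net charge +1.
Molecular formula: C17H22NO3+

C17H22NO3+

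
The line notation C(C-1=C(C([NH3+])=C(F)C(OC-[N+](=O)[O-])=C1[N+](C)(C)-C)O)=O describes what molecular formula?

[C11H16FN3O5]2+

Heavy atoms from the SMILES: 11 C, 1 F, 3 N, 5 O.
Implicit hydrogens by atom environment:
  6 × C (aromatic): no H
  3 × C: 3 H each → 9
  3 × O: no H
  2 × N (charge +1): no H
  1 × C: 2 H
  1 × C: 1 H
  1 × F: no H
  1 × N (charge +1): 3 H
  1 × O: 1 H
  1 × O (charge -1): no H
  Total hydrogens = 16.
Net charge +2.
Molecular formula: [C11H16FN3O5]2+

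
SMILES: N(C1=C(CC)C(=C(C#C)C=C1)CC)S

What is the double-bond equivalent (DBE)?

6

Molecular formula from the SMILES: C12H15NS.
DoU = (2C + 2 + N − H − X)/2 = (2·12 + 2 + 1 − 15 − 0)/2 = 12/2 = 6.
(Structurally: 1 ring(s) + 5 π bond(s) = 6.)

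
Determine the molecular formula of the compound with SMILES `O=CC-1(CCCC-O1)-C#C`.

Heavy atoms from the SMILES: 8 C, 2 O.
Implicit hydrogens by atom environment:
  4 × C: 2 H each → 8
  2 × C: 1 H each → 2
  2 × C: no H
  2 × O: no H
  Total hydrogens = 10.
Molecular formula: C8H10O2

C8H10O2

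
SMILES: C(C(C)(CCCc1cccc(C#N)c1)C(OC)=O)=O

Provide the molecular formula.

C15H17NO3

Heavy atoms from the SMILES: 15 C, 1 N, 3 O.
Implicit hydrogens by atom environment:
  4 × C (aromatic): 1 H each → 4
  3 × C: 2 H each → 6
  3 × C: no H
  3 × O: no H
  2 × C: 3 H each → 6
  2 × C (aromatic): no H
  1 × C: 1 H
  1 × N: no H
  Total hydrogens = 17.
Molecular formula: C15H17NO3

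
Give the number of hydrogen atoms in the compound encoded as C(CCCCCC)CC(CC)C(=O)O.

24

Hydrogens are implicit in SMILES; fill each atom to its normal valence:
  8 × C: 2 H each → 16
  2 × C: 3 H each → 6
  1 × C: 1 H
  1 × C: no H
  1 × O: 1 H
  1 × O: no H
  Total hydrogens = 24.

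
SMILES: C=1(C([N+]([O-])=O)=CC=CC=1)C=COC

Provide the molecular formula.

C9H9NO3

Heavy atoms from the SMILES: 9 C, 1 N, 3 O.
Implicit hydrogens by atom environment:
  4 × C (aromatic): 1 H each → 4
  2 × C: 1 H each → 2
  2 × C (aromatic): no H
  2 × O: no H
  1 × C: 3 H
  1 × N (charge +1): no H
  1 × O (charge -1): no H
  Total hydrogens = 9.
Molecular formula: C9H9NO3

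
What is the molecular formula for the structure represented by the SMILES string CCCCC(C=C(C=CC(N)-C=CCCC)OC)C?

C17H31NO

Heavy atoms from the SMILES: 17 C, 1 N, 1 O.
Implicit hydrogens by atom environment:
  7 × C: 1 H each → 7
  5 × C: 2 H each → 10
  4 × C: 3 H each → 12
  1 × C: no H
  1 × N: 2 H
  1 × O: no H
  Total hydrogens = 31.
Molecular formula: C17H31NO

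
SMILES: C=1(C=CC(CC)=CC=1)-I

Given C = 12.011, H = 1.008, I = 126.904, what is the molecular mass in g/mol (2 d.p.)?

232.06

Molecular formula: C8H9I.
M = 8×12.011 + 9×1.008 + 1×126.904 = 232.06 g/mol.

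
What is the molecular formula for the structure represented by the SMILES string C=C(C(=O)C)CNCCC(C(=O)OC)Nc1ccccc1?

Heavy atoms from the SMILES: 16 C, 2 N, 3 O.
Implicit hydrogens by atom environment:
  5 × C (aromatic): 1 H each → 5
  4 × C: 2 H each → 8
  3 × C: no H
  3 × O: no H
  2 × C: 3 H each → 6
  2 × N: 1 H each → 2
  1 × C: 1 H
  1 × C (aromatic): no H
  Total hydrogens = 22.
Molecular formula: C16H22N2O3

C16H22N2O3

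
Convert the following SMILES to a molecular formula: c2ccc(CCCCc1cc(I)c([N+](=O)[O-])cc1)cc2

C16H16INO2

Heavy atoms from the SMILES: 16 C, 1 I, 1 N, 2 O.
Implicit hydrogens by atom environment:
  8 × C (aromatic): 1 H each → 8
  4 × C: 2 H each → 8
  4 × C (aromatic): no H
  1 × I: no H
  1 × N (charge +1): no H
  1 × O: no H
  1 × O (charge -1): no H
  Total hydrogens = 16.
Molecular formula: C16H16INO2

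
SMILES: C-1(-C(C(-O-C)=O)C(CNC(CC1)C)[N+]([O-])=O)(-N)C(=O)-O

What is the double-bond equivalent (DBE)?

4

Molecular formula from the SMILES: C11H19N3O6.
DoU = (2C + 2 + N − H − X)/2 = (2·11 + 2 + 3 − 19 − 0)/2 = 8/2 = 4.
(Structurally: 1 ring(s) + 3 π bond(s) = 4.)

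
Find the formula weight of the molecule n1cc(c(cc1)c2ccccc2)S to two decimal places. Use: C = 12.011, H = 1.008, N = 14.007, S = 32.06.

Molecular formula: C11H9NS.
M = 11×12.011 + 9×1.008 + 1×14.007 + 1×32.06 = 187.26 g/mol.

187.26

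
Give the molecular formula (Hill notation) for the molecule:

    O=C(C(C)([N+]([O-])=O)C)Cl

Heavy atoms from the SMILES: 4 C, 1 Cl, 1 N, 3 O.
Implicit hydrogens by atom environment:
  2 × C: 3 H each → 6
  2 × C: no H
  2 × O: no H
  1 × Cl: no H
  1 × N (charge +1): no H
  1 × O (charge -1): no H
  Total hydrogens = 6.
Molecular formula: C4H6ClNO3

C4H6ClNO3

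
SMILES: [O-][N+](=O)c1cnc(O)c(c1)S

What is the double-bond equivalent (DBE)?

Molecular formula from the SMILES: C5H4N2O3S.
DoU = (2C + 2 + N − H − X)/2 = (2·5 + 2 + 2 − 4 − 0)/2 = 10/2 = 5.
(Structurally: 1 ring(s) + 4 π bond(s) = 5.)

5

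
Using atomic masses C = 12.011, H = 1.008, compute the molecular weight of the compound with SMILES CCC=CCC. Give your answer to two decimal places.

84.16

Molecular formula: C6H12.
M = 6×12.011 + 12×1.008 = 84.16 g/mol.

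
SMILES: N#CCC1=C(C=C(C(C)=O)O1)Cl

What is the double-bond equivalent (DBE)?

Molecular formula from the SMILES: C8H6ClNO2.
DoU = (2C + 2 + N − H − X)/2 = (2·8 + 2 + 1 − 6 − 1)/2 = 12/2 = 6.
(Structurally: 1 ring(s) + 5 π bond(s) = 6.)

6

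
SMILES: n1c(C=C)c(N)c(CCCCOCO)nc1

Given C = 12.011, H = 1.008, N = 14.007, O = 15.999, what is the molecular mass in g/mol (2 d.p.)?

223.28

Molecular formula: C11H17N3O2.
M = 11×12.011 + 17×1.008 + 3×14.007 + 2×15.999 = 223.28 g/mol.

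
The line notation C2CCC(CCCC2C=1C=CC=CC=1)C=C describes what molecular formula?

C16H22

Heavy atoms from the SMILES: 16 C.
Implicit hydrogens by atom environment:
  7 × C: 2 H each → 14
  5 × C (aromatic): 1 H each → 5
  3 × C: 1 H each → 3
  1 × C (aromatic): no H
  Total hydrogens = 22.
Molecular formula: C16H22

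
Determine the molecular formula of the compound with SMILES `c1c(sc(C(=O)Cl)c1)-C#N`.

C6H2ClNOS

Heavy atoms from the SMILES: 6 C, 1 Cl, 1 N, 1 O, 1 S.
Implicit hydrogens by atom environment:
  2 × C (aromatic): 1 H each → 2
  2 × C (aromatic): no H
  2 × C: no H
  1 × Cl: no H
  1 × N: no H
  1 × O: no H
  1 × S (aromatic): no H
  Total hydrogens = 2.
Molecular formula: C6H2ClNOS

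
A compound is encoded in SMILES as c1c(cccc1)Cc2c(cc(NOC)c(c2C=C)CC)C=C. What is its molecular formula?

Heavy atoms from the SMILES: 20 C, 1 N, 1 O.
Implicit hydrogens by atom environment:
  6 × C (aromatic): 1 H each → 6
  6 × C (aromatic): no H
  4 × C: 2 H each → 8
  2 × C: 3 H each → 6
  2 × C: 1 H each → 2
  1 × N: 1 H
  1 × O: no H
  Total hydrogens = 23.
Molecular formula: C20H23NO

C20H23NO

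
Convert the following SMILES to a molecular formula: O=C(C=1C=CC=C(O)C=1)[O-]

C7H5O3-

Heavy atoms from the SMILES: 7 C, 3 O.
Implicit hydrogens by atom environment:
  4 × C (aromatic): 1 H each → 4
  2 × C (aromatic): no H
  1 × C: no H
  1 × O: 1 H
  1 × O: no H
  1 × O (charge -1): no H
  Total hydrogens = 5.
Net charge -1.
Molecular formula: C7H5O3-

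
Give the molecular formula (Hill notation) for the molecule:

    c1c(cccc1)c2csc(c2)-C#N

C11H7NS

Heavy atoms from the SMILES: 11 C, 1 N, 1 S.
Implicit hydrogens by atom environment:
  7 × C (aromatic): 1 H each → 7
  3 × C (aromatic): no H
  1 × C: no H
  1 × N: no H
  1 × S (aromatic): no H
  Total hydrogens = 7.
Molecular formula: C11H7NS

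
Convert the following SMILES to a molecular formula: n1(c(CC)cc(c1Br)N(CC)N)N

Heavy atoms from the SMILES: 1 Br, 8 C, 4 N.
Implicit hydrogens by atom environment:
  3 × C (aromatic): no H
  2 × C: 3 H each → 6
  2 × C: 2 H each → 4
  2 × N: 2 H each → 4
  1 × Br: no H
  1 × C (aromatic): 1 H
  1 × N (aromatic): no H
  1 × N: no H
  Total hydrogens = 15.
Molecular formula: C8H15BrN4

C8H15BrN4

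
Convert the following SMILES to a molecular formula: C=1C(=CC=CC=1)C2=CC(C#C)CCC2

Heavy atoms from the SMILES: 14 C.
Implicit hydrogens by atom environment:
  5 × C (aromatic): 1 H each → 5
  3 × C: 2 H each → 6
  3 × C: 1 H each → 3
  2 × C: no H
  1 × C (aromatic): no H
  Total hydrogens = 14.
Molecular formula: C14H14

C14H14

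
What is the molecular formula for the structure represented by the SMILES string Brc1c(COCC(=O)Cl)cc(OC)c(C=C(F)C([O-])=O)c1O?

C13H10BrClFO6-

Heavy atoms from the SMILES: 1 Br, 13 C, 1 Cl, 1 F, 6 O.
Implicit hydrogens by atom environment:
  5 × C (aromatic): no H
  4 × O: no H
  3 × C: no H
  2 × C: 2 H each → 4
  1 × Br: no H
  1 × C: 3 H
  1 × C (aromatic): 1 H
  1 × C: 1 H
  1 × Cl: no H
  1 × F: no H
  1 × O: 1 H
  1 × O (charge -1): no H
  Total hydrogens = 10.
Net charge -1.
Molecular formula: C13H10BrClFO6-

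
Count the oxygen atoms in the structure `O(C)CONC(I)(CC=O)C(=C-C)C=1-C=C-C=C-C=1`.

3

The symbol for oxygen appears 3 times in the SMILES.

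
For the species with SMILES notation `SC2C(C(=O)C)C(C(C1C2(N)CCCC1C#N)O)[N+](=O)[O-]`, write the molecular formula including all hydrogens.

Heavy atoms from the SMILES: 13 C, 3 N, 4 O, 1 S.
Implicit hydrogens by atom environment:
  6 × C: 1 H each → 6
  3 × C: 2 H each → 6
  3 × C: no H
  2 × O: no H
  1 × C: 3 H
  1 × N: 2 H
  1 × N: no H
  1 × N (charge +1): no H
  1 × O: 1 H
  1 × O (charge -1): no H
  1 × S: 1 H
  Total hydrogens = 19.
Molecular formula: C13H19N3O4S

C13H19N3O4S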